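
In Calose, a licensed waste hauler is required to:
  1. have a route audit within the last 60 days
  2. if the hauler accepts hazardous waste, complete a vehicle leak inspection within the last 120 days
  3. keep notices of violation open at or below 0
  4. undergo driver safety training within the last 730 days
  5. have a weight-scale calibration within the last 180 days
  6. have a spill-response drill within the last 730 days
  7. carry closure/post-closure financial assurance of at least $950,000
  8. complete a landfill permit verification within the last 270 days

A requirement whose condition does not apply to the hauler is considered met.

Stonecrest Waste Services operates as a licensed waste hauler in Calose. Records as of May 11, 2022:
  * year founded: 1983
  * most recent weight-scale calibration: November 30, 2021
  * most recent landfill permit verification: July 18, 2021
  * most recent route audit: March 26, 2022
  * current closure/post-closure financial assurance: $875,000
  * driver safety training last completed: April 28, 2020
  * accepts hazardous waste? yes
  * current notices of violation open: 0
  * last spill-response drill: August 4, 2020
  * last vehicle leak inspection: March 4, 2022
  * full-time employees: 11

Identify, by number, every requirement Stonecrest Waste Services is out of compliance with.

4, 7, 8

1. route audit 46 days ago vs limit 60 → met
2. condition 'accepts hazardous waste' holds; vehicle leak inspection 68 days ago vs limit 120 → met
3. notices of violation open 0 ≤ 0 → met
4. driver safety training 743 days ago vs limit 730 → not met
5. weight-scale calibration 162 days ago vs limit 180 → met
6. spill-response drill 645 days ago vs limit 730 → met
7. closure/post-closure financial assurance $875,000 < $950,000 → not met
8. landfill permit verification 297 days ago vs limit 270 → not met
Not met: 4, 7, 8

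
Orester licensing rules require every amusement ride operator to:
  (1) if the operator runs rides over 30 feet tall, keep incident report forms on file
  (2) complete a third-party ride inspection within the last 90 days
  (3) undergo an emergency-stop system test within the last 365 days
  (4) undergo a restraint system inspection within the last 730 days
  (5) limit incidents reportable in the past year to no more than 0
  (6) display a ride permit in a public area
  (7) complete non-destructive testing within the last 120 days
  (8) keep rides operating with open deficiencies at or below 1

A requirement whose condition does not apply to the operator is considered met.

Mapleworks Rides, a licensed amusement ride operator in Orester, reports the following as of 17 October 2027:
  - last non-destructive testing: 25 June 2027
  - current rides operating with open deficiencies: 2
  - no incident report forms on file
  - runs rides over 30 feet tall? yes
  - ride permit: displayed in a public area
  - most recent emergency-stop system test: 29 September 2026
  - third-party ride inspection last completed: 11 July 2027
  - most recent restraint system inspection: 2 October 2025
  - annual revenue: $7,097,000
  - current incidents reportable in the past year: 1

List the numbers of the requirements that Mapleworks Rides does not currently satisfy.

1, 2, 3, 4, 5, 8

1. condition 'runs rides over 30 feet tall' holds; incident report forms absent → not met
2. third-party ride inspection 98 days ago vs limit 90 → not met
3. emergency-stop system test 383 days ago vs limit 365 → not met
4. restraint system inspection 745 days ago vs limit 730 → not met
5. incidents reportable in the past year 1 > 0 → not met
6. ride permit present → met
7. non-destructive testing 114 days ago vs limit 120 → met
8. rides operating with open deficiencies 2 > 1 → not met
Not met: 1, 2, 3, 4, 5, 8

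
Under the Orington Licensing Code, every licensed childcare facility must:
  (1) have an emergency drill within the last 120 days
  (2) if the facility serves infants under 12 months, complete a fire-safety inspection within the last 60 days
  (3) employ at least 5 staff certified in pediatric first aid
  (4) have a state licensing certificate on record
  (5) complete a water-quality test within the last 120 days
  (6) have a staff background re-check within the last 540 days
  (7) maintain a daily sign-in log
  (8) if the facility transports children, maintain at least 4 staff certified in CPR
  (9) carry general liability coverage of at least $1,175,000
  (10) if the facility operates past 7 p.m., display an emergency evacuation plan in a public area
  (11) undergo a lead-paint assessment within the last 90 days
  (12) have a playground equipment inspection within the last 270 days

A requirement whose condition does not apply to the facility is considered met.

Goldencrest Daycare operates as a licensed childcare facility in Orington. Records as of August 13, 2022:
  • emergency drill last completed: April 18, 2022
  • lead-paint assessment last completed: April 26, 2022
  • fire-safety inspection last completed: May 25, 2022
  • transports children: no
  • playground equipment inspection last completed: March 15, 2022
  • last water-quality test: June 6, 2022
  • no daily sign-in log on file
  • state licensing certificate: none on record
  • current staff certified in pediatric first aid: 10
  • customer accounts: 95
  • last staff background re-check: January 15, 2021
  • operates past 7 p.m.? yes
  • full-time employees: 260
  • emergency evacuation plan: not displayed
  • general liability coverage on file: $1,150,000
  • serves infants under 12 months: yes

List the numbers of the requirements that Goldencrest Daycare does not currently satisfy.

1. emergency drill 117 days ago vs limit 120 → met
2. condition 'serves infants under 12 months' holds; fire-safety inspection 80 days ago vs limit 60 → not met
3. staff certified in pediatric first aid 10 ≥ 5 → met
4. state licensing certificate absent → not met
5. water-quality test 68 days ago vs limit 120 → met
6. staff background re-check 575 days ago vs limit 540 → not met
7. daily sign-in log absent → not met
8. condition 'transports children' does not hold → requirement n/a → met
9. general liability coverage $1,150,000 < $1,175,000 → not met
10. condition 'operates past 7 p.m.' holds; emergency evacuation plan absent → not met
11. lead-paint assessment 109 days ago vs limit 90 → not met
12. playground equipment inspection 151 days ago vs limit 270 → met
Not met: 2, 4, 6, 7, 9, 10, 11

2, 4, 6, 7, 9, 10, 11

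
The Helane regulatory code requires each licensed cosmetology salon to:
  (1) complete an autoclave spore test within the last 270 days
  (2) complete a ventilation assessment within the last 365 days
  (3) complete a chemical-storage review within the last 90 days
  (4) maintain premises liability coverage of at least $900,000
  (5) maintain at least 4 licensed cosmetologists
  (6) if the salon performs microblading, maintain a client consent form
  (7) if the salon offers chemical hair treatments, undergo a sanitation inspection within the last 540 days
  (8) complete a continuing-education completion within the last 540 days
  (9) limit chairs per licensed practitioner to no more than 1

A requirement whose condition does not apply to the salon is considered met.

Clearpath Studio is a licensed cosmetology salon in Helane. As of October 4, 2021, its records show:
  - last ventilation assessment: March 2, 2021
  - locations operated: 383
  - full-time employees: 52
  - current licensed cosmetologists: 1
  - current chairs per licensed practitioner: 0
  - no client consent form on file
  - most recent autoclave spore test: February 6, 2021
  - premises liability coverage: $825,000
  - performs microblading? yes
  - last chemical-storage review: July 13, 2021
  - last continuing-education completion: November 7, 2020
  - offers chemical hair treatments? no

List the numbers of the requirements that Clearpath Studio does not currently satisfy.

4, 5, 6

1. autoclave spore test 240 days ago vs limit 270 → met
2. ventilation assessment 216 days ago vs limit 365 → met
3. chemical-storage review 83 days ago vs limit 90 → met
4. premises liability coverage $825,000 < $900,000 → not met
5. licensed cosmetologists 1 < 4 → not met
6. condition 'performs microblading' holds; client consent form absent → not met
7. condition 'offers chemical hair treatments' does not hold → requirement n/a → met
8. continuing-education completion 331 days ago vs limit 540 → met
9. chairs per licensed practitioner 0 ≤ 1 → met
Not met: 4, 5, 6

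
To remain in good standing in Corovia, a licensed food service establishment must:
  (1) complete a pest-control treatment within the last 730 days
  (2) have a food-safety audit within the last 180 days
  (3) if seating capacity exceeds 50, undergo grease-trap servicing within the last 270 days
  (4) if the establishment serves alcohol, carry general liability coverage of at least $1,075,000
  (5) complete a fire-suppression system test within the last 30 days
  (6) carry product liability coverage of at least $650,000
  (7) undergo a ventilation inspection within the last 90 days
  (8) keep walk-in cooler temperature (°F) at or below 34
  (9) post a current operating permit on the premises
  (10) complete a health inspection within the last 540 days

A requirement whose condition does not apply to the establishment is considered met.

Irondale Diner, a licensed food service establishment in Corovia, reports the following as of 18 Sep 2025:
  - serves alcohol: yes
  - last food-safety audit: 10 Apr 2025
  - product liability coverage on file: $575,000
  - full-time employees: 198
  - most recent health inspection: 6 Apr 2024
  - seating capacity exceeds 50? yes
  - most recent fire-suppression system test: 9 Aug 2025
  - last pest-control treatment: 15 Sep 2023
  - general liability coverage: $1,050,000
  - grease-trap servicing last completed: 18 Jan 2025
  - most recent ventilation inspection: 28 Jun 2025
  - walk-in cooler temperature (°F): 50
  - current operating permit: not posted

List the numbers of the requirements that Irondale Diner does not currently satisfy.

1, 4, 5, 6, 8, 9

1. pest-control treatment 734 days ago vs limit 730 → not met
2. food-safety audit 161 days ago vs limit 180 → met
3. condition 'seating capacity exceeds 50' holds; grease-trap servicing 243 days ago vs limit 270 → met
4. condition 'serves alcohol' holds; general liability coverage $1,050,000 < $1,075,000 → not met
5. fire-suppression system test 40 days ago vs limit 30 → not met
6. product liability coverage $575,000 < $650,000 → not met
7. ventilation inspection 82 days ago vs limit 90 → met
8. walk-in cooler temperature (°F) 50 > 34 → not met
9. current operating permit absent → not met
10. health inspection 530 days ago vs limit 540 → met
Not met: 1, 4, 5, 6, 8, 9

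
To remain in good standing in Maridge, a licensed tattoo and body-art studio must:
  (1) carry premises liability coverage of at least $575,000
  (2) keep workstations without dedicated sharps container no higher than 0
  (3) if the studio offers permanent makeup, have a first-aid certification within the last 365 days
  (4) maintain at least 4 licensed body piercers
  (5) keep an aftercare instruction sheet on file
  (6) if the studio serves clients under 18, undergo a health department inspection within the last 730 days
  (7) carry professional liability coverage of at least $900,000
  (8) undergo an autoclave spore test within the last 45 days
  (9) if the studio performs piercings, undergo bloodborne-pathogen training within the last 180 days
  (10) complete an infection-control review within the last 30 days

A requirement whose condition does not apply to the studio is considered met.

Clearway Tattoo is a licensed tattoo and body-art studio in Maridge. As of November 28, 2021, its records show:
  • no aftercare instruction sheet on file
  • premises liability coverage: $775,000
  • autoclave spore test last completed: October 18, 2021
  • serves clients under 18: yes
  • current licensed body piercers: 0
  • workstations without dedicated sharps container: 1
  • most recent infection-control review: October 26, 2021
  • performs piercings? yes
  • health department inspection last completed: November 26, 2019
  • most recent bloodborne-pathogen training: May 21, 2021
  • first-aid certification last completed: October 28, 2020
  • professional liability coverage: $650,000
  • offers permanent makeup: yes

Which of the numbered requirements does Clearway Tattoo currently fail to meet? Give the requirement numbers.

2, 3, 4, 5, 6, 7, 9, 10

1. premises liability coverage $775,000 ≥ $575,000 → met
2. workstations without dedicated sharps container 1 > 0 → not met
3. condition 'offers permanent makeup' holds; first-aid certification 396 days ago vs limit 365 → not met
4. licensed body piercers 0 < 4 → not met
5. aftercare instruction sheet absent → not met
6. condition 'serves clients under 18' holds; health department inspection 733 days ago vs limit 730 → not met
7. professional liability coverage $650,000 < $900,000 → not met
8. autoclave spore test 41 days ago vs limit 45 → met
9. condition 'performs piercings' holds; bloodborne-pathogen training 191 days ago vs limit 180 → not met
10. infection-control review 33 days ago vs limit 30 → not met
Not met: 2, 3, 4, 5, 6, 7, 9, 10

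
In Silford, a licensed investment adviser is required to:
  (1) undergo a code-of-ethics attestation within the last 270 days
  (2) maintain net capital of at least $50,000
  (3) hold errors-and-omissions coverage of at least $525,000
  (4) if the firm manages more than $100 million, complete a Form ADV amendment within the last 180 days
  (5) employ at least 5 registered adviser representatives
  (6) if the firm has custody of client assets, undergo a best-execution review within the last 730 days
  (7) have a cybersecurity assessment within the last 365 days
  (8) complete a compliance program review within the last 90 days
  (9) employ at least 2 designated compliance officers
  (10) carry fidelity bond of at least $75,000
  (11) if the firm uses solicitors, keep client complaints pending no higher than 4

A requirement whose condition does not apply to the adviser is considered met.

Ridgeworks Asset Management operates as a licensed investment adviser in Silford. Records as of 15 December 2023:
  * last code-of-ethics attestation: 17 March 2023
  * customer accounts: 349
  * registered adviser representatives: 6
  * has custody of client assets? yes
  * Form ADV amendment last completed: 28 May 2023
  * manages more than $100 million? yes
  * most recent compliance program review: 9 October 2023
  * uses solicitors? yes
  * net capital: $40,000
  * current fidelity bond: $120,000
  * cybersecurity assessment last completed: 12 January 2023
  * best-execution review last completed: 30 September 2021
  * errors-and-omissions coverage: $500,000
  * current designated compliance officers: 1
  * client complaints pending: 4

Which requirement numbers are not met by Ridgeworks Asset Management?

1. code-of-ethics attestation 273 days ago vs limit 270 → not met
2. net capital $40,000 < $50,000 → not met
3. errors-and-omissions coverage $500,000 < $525,000 → not met
4. condition 'manages more than $100 million' holds; Form ADV amendment 201 days ago vs limit 180 → not met
5. registered adviser representatives 6 ≥ 5 → met
6. condition 'has custody of client assets' holds; best-execution review 806 days ago vs limit 730 → not met
7. cybersecurity assessment 337 days ago vs limit 365 → met
8. compliance program review 67 days ago vs limit 90 → met
9. designated compliance officers 1 < 2 → not met
10. fidelity bond $120,000 ≥ $75,000 → met
11. condition 'uses solicitors' holds; client complaints pending 4 ≤ 4 → met
Not met: 1, 2, 3, 4, 6, 9

1, 2, 3, 4, 6, 9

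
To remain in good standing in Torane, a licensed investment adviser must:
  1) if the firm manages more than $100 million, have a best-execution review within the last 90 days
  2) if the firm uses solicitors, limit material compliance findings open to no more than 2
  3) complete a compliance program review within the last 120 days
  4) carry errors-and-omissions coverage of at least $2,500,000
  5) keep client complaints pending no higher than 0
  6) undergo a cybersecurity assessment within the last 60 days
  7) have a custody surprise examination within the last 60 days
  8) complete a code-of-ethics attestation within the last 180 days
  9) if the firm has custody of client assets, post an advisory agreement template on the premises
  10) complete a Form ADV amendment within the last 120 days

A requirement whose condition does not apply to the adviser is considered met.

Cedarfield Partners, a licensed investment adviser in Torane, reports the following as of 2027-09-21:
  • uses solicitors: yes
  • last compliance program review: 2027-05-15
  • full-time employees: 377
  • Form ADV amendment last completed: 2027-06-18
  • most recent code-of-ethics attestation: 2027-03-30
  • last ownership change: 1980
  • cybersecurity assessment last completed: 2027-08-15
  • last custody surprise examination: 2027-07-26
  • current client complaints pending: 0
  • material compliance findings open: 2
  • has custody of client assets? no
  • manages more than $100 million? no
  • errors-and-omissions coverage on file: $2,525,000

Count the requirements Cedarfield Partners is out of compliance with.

1

1. condition 'manages more than $100 million' does not hold → requirement n/a → met
2. condition 'uses solicitors' holds; material compliance findings open 2 ≤ 2 → met
3. compliance program review 129 days ago vs limit 120 → not met
4. errors-and-omissions coverage $2,525,000 ≥ $2,500,000 → met
5. client complaints pending 0 ≤ 0 → met
6. cybersecurity assessment 37 days ago vs limit 60 → met
7. custody surprise examination 57 days ago vs limit 60 → met
8. code-of-ethics attestation 175 days ago vs limit 180 → met
9. condition 'has custody of client assets' does not hold → requirement n/a → met
10. Form ADV amendment 95 days ago vs limit 120 → met
Not met: 1 of 10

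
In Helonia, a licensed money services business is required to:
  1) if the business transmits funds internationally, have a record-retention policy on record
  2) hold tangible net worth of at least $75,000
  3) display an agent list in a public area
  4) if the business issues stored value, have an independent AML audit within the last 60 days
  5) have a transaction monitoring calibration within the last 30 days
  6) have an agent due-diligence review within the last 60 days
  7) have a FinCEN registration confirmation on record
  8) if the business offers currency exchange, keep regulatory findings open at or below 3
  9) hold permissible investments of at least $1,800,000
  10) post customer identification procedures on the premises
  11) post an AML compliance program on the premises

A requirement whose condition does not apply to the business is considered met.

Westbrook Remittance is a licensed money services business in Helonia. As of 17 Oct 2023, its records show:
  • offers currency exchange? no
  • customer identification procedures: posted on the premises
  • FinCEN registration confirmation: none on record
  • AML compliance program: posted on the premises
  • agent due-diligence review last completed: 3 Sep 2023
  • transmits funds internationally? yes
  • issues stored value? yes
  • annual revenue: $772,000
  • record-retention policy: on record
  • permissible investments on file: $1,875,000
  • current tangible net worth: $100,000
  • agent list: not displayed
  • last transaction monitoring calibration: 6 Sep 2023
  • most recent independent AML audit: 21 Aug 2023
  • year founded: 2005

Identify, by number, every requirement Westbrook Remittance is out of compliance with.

1. condition 'transmits funds internationally' holds; record-retention policy present → met
2. tangible net worth $100,000 ≥ $75,000 → met
3. agent list absent → not met
4. condition 'issues stored value' holds; independent AML audit 57 days ago vs limit 60 → met
5. transaction monitoring calibration 41 days ago vs limit 30 → not met
6. agent due-diligence review 44 days ago vs limit 60 → met
7. FinCEN registration confirmation absent → not met
8. condition 'offers currency exchange' does not hold → requirement n/a → met
9. permissible investments $1,875,000 ≥ $1,800,000 → met
10. customer identification procedures present → met
11. AML compliance program present → met
Not met: 3, 5, 7

3, 5, 7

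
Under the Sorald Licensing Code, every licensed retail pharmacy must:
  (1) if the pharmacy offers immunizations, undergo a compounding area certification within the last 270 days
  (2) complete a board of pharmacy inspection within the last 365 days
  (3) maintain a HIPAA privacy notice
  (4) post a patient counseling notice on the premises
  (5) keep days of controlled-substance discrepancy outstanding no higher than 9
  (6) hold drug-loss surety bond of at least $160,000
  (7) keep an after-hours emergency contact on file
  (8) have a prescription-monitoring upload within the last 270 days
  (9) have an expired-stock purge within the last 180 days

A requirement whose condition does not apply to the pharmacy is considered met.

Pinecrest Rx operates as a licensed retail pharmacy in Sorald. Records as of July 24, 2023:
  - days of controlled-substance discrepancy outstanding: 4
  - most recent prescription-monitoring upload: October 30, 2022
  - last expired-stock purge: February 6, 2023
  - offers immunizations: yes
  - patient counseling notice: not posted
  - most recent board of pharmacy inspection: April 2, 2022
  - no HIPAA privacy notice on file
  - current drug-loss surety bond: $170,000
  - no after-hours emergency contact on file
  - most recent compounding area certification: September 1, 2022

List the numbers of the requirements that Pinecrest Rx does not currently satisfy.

1, 2, 3, 4, 7

1. condition 'offers immunizations' holds; compounding area certification 326 days ago vs limit 270 → not met
2. board of pharmacy inspection 478 days ago vs limit 365 → not met
3. HIPAA privacy notice absent → not met
4. patient counseling notice absent → not met
5. days of controlled-substance discrepancy outstanding 4 ≤ 9 → met
6. drug-loss surety bond $170,000 ≥ $160,000 → met
7. after-hours emergency contact absent → not met
8. prescription-monitoring upload 267 days ago vs limit 270 → met
9. expired-stock purge 168 days ago vs limit 180 → met
Not met: 1, 2, 3, 4, 7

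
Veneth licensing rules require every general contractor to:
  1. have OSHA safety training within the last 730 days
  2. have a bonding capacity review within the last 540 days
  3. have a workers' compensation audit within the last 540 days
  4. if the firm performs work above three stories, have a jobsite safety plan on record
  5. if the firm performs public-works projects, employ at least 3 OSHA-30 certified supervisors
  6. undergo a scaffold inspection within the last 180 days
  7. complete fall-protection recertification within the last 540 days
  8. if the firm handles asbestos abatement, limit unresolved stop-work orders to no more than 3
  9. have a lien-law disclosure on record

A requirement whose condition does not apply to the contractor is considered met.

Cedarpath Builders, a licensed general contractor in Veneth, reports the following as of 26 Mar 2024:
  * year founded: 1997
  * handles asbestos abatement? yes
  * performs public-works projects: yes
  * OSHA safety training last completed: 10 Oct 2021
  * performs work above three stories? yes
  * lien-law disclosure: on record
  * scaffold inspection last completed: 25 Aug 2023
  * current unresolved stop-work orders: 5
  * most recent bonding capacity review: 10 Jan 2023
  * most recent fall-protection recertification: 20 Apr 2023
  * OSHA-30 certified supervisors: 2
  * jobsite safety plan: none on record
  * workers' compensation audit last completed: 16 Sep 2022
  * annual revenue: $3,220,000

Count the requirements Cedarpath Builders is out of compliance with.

6

1. OSHA safety training 898 days ago vs limit 730 → not met
2. bonding capacity review 441 days ago vs limit 540 → met
3. workers' compensation audit 557 days ago vs limit 540 → not met
4. condition 'performs work above three stories' holds; jobsite safety plan absent → not met
5. condition 'performs public-works projects' holds; OSHA-30 certified supervisors 2 < 3 → not met
6. scaffold inspection 214 days ago vs limit 180 → not met
7. fall-protection recertification 341 days ago vs limit 540 → met
8. condition 'handles asbestos abatement' holds; unresolved stop-work orders 5 > 3 → not met
9. lien-law disclosure present → met
Not met: 6 of 9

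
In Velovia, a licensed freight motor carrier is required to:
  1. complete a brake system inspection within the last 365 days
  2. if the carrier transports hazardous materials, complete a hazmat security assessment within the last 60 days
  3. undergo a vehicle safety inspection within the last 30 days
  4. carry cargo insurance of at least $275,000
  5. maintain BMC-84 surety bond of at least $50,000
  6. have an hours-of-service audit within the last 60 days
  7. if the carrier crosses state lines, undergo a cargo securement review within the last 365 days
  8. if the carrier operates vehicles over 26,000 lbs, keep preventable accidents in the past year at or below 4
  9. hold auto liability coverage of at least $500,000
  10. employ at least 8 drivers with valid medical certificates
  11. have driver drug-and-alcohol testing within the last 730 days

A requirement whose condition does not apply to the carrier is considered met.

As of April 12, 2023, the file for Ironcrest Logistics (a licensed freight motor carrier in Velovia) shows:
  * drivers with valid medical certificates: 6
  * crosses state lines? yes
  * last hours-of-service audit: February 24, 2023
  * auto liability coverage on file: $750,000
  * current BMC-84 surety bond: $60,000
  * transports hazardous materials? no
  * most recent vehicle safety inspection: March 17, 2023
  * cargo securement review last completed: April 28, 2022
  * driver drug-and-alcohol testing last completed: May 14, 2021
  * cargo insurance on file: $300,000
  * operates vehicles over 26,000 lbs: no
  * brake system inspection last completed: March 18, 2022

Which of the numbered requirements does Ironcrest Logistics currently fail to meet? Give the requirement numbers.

1, 10

1. brake system inspection 390 days ago vs limit 365 → not met
2. condition 'transports hazardous materials' does not hold → requirement n/a → met
3. vehicle safety inspection 26 days ago vs limit 30 → met
4. cargo insurance $300,000 ≥ $275,000 → met
5. BMC-84 surety bond $60,000 ≥ $50,000 → met
6. hours-of-service audit 47 days ago vs limit 60 → met
7. condition 'crosses state lines' holds; cargo securement review 349 days ago vs limit 365 → met
8. condition 'operates vehicles over 26,000 lbs' does not hold → requirement n/a → met
9. auto liability coverage $750,000 ≥ $500,000 → met
10. drivers with valid medical certificates 6 < 8 → not met
11. driver drug-and-alcohol testing 698 days ago vs limit 730 → met
Not met: 1, 10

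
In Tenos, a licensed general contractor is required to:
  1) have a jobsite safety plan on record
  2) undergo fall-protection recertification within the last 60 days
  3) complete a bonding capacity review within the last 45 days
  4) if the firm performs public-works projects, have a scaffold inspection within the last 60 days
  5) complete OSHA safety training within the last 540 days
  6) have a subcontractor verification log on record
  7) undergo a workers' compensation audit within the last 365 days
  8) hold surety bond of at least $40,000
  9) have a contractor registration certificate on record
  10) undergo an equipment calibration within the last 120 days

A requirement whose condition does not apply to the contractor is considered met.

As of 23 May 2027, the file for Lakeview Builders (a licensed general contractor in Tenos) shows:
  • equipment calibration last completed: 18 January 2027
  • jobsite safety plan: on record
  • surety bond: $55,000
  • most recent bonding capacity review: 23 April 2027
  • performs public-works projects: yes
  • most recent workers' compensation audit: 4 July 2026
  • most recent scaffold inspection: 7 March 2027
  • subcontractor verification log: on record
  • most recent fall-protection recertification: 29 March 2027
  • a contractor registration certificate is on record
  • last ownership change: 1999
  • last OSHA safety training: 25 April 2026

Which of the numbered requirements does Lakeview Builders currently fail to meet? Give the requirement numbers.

4, 10

1. jobsite safety plan present → met
2. fall-protection recertification 55 days ago vs limit 60 → met
3. bonding capacity review 30 days ago vs limit 45 → met
4. condition 'performs public-works projects' holds; scaffold inspection 77 days ago vs limit 60 → not met
5. OSHA safety training 393 days ago vs limit 540 → met
6. subcontractor verification log present → met
7. workers' compensation audit 323 days ago vs limit 365 → met
8. surety bond $55,000 ≥ $40,000 → met
9. contractor registration certificate present → met
10. equipment calibration 125 days ago vs limit 120 → not met
Not met: 4, 10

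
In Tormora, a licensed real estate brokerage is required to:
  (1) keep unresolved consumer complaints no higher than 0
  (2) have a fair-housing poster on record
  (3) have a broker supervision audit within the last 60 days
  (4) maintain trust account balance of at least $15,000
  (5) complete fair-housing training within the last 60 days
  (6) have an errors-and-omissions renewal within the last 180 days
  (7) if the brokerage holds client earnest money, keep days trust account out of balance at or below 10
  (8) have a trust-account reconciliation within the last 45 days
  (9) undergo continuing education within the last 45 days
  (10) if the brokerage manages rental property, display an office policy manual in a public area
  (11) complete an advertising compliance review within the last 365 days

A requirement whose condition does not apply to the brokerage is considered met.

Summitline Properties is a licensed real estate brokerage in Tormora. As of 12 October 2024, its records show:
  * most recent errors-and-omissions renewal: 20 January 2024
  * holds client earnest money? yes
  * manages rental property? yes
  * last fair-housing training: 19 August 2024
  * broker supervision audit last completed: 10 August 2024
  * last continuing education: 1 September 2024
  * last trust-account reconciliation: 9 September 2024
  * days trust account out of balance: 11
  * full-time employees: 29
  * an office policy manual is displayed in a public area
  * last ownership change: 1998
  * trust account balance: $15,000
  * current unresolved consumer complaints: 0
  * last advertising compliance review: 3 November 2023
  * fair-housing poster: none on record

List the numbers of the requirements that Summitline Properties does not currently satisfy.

2, 3, 6, 7

1. unresolved consumer complaints 0 ≤ 0 → met
2. fair-housing poster absent → not met
3. broker supervision audit 63 days ago vs limit 60 → not met
4. trust account balance $15,000 ≥ $15,000 → met
5. fair-housing training 54 days ago vs limit 60 → met
6. errors-and-omissions renewal 266 days ago vs limit 180 → not met
7. condition 'holds client earnest money' holds; days trust account out of balance 11 > 10 → not met
8. trust-account reconciliation 33 days ago vs limit 45 → met
9. continuing education 41 days ago vs limit 45 → met
10. condition 'manages rental property' holds; office policy manual present → met
11. advertising compliance review 344 days ago vs limit 365 → met
Not met: 2, 3, 6, 7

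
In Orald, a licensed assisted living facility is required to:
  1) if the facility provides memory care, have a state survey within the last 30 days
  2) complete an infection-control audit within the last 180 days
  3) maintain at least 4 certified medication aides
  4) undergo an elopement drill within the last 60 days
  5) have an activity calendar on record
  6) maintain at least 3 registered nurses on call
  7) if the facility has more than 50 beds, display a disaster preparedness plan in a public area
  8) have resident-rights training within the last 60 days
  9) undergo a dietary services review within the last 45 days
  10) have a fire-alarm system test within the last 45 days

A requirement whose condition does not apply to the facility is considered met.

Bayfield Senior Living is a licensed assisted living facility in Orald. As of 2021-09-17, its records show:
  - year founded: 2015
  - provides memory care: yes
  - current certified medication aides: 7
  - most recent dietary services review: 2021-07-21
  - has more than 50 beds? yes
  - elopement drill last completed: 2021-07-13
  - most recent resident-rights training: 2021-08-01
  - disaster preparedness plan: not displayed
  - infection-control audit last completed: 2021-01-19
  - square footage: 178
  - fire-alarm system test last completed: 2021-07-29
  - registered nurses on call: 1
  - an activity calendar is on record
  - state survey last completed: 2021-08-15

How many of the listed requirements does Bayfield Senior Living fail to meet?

7

1. condition 'provides memory care' holds; state survey 33 days ago vs limit 30 → not met
2. infection-control audit 241 days ago vs limit 180 → not met
3. certified medication aides 7 ≥ 4 → met
4. elopement drill 66 days ago vs limit 60 → not met
5. activity calendar present → met
6. registered nurses on call 1 < 3 → not met
7. condition 'has more than 50 beds' holds; disaster preparedness plan absent → not met
8. resident-rights training 47 days ago vs limit 60 → met
9. dietary services review 58 days ago vs limit 45 → not met
10. fire-alarm system test 50 days ago vs limit 45 → not met
Not met: 7 of 10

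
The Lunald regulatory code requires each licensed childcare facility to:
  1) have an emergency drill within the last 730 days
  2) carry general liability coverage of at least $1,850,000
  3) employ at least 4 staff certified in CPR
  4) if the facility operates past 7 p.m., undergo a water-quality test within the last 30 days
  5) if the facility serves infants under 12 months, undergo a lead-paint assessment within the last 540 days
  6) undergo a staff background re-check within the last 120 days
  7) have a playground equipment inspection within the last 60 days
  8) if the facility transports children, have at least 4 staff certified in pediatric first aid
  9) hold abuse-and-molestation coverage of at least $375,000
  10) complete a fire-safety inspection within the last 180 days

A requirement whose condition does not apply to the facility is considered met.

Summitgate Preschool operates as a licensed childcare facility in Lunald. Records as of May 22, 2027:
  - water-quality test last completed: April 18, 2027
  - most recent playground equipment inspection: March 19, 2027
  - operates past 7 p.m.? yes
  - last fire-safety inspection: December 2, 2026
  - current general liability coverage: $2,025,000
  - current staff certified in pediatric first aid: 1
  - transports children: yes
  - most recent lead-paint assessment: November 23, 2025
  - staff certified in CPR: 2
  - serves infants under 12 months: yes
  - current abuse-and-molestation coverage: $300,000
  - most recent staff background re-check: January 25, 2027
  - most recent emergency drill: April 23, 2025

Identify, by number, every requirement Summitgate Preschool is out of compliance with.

1. emergency drill 759 days ago vs limit 730 → not met
2. general liability coverage $2,025,000 ≥ $1,850,000 → met
3. staff certified in CPR 2 < 4 → not met
4. condition 'operates past 7 p.m.' holds; water-quality test 34 days ago vs limit 30 → not met
5. condition 'serves infants under 12 months' holds; lead-paint assessment 545 days ago vs limit 540 → not met
6. staff background re-check 117 days ago vs limit 120 → met
7. playground equipment inspection 64 days ago vs limit 60 → not met
8. condition 'transports children' holds; staff certified in pediatric first aid 1 < 4 → not met
9. abuse-and-molestation coverage $300,000 < $375,000 → not met
10. fire-safety inspection 171 days ago vs limit 180 → met
Not met: 1, 3, 4, 5, 7, 8, 9

1, 3, 4, 5, 7, 8, 9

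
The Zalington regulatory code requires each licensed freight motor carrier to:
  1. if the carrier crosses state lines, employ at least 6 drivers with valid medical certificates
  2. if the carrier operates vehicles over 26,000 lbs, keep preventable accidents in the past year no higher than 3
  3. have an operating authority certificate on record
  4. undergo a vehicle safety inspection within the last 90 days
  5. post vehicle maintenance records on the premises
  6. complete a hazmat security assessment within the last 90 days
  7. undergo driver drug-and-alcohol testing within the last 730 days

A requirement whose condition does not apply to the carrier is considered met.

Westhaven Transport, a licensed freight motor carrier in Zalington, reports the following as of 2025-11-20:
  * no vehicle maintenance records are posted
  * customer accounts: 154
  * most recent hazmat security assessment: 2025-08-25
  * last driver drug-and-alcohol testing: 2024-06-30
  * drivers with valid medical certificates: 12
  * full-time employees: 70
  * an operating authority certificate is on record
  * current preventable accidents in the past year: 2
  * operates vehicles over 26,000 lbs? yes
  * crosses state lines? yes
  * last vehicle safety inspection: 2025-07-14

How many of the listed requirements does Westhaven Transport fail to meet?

2

1. condition 'crosses state lines' holds; drivers with valid medical certificates 12 ≥ 6 → met
2. condition 'operates vehicles over 26,000 lbs' holds; preventable accidents in the past year 2 ≤ 3 → met
3. operating authority certificate present → met
4. vehicle safety inspection 129 days ago vs limit 90 → not met
5. vehicle maintenance records absent → not met
6. hazmat security assessment 87 days ago vs limit 90 → met
7. driver drug-and-alcohol testing 508 days ago vs limit 730 → met
Not met: 2 of 7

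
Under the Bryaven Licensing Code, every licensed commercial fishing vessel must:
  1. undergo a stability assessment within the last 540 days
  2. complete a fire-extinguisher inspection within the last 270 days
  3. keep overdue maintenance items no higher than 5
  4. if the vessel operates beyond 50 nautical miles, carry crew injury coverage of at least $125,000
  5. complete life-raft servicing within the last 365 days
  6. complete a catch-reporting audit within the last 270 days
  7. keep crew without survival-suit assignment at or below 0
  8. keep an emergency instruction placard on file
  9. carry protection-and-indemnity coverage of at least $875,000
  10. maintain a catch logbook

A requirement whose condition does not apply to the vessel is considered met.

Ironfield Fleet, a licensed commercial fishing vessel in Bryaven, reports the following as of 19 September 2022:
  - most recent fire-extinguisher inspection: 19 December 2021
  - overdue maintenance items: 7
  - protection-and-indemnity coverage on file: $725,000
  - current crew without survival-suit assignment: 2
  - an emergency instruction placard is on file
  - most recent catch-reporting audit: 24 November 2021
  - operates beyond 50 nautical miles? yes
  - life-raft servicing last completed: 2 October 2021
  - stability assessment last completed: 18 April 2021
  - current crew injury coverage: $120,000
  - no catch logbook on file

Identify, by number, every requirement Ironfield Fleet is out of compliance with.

1. stability assessment 519 days ago vs limit 540 → met
2. fire-extinguisher inspection 274 days ago vs limit 270 → not met
3. overdue maintenance items 7 > 5 → not met
4. condition 'operates beyond 50 nautical miles' holds; crew injury coverage $120,000 < $125,000 → not met
5. life-raft servicing 352 days ago vs limit 365 → met
6. catch-reporting audit 299 days ago vs limit 270 → not met
7. crew without survival-suit assignment 2 > 0 → not met
8. emergency instruction placard present → met
9. protection-and-indemnity coverage $725,000 < $875,000 → not met
10. catch logbook absent → not met
Not met: 2, 3, 4, 6, 7, 9, 10

2, 3, 4, 6, 7, 9, 10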